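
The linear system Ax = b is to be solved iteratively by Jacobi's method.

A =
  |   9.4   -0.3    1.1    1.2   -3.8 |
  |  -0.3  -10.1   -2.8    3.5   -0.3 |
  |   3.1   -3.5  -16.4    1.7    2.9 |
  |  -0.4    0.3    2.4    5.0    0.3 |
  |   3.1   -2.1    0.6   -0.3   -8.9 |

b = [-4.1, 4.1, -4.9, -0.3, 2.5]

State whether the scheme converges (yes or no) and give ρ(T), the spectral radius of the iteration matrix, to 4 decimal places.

yes, ρ = 0.5336

Diagonal D = diag(9.4, -10.1, -16.4, 5, -8.9); L, U strict lower/upper.
T_J = -D⁻¹(L+U): T[3,2] = -(2.4)/(5) = -0.4800; T[3,3] = 0.
  T[0,:] = [+0.0000  +0.0319  -0.1170  -0.1277  +0.4043]
  T[1,:] = [-0.0297  +0.0000  -0.2772  +0.3465  -0.0297]
  T[2,:] = [+0.1890  -0.2134  +0.0000  +0.1037  +0.1768]
  T[3,:] = [+0.0800  -0.0600  -0.4800  +0.0000  -0.0600]
  T[4,:] = [+0.3483  -0.2360  +0.0674  -0.0337  +0.0000]
|λ(T)| sorted: 0.5336, 0.3595, 0.3595, 0.3384, 0.0952.
ρ = 0.5336; 0.5336 < 1, so it converges for any x₀.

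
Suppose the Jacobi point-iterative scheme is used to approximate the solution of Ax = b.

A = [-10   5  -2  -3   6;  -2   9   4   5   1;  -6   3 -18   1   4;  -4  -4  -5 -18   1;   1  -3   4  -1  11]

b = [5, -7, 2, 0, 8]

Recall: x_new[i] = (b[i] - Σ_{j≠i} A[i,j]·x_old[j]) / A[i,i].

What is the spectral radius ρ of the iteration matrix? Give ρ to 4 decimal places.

Diagonal D = diag(-10, 9, -18, -18, 11); L, U strict lower/upper.
T_J = -D⁻¹(L+U): T[0,1] = -(5)/(-10) = +0.5000; T[0,0] = 0.
  T[0,:] = [+0.0000 +0.5000 -0.2000 -0.3000 +0.6000]
  T[1,:] = [+0.2222 +0.0000 -0.4444 -0.5556 -0.1111]
  T[2,:] = [-0.3333 +0.1667 +0.0000 +0.0556 +0.2222]
  T[3,:] = [-0.2222 -0.2222 -0.2778 +0.0000 +0.0556]
  T[4,:] = [-0.0909 +0.2727 -0.3636 +0.0909 +0.0000]
moduli |λ_i(T)| = 0.7109, 0.5886, 0.5886, 0.4228, 0.1743.
ρ = 0.7109; 0.7109 < 1, so it converges for any x₀.

0.7109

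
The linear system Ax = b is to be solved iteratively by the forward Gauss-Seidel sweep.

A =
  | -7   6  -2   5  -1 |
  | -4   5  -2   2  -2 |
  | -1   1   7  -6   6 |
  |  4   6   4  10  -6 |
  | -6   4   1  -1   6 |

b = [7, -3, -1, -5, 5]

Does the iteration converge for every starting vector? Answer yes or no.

no

Write A = D+L+U with D = diag(-7, 5, 7, 10, 6).
Gauss-Seidel: T = -(D+L)⁻¹U, row 0 first, T[0,1] = -(6)/(-7) = +0.8571; later rows by forward substitution.
  T[0,:] = [+0.0000 +0.8571 -0.2857 +0.7143 -0.1429]
  T[1,:] = [+0.0000 +0.6857 +0.1714 +0.1714 +0.2857]
  T[2,:] = [+0.0000 +0.0245 -0.0653 +0.9347 -0.9184]
  T[3,:] = [+0.0000 -0.7641 +0.0376 -0.7624 +0.8531]
  T[4,:] = [+0.0000 +0.2686 -0.3829 +0.3171 -0.0381]
|eigenvalues of T|: 1.3698, 0.7337, 0.4189, 0.4189, 0.0000.
spectral radius ρ = 1.3698; 1.3698 > 1: divergent.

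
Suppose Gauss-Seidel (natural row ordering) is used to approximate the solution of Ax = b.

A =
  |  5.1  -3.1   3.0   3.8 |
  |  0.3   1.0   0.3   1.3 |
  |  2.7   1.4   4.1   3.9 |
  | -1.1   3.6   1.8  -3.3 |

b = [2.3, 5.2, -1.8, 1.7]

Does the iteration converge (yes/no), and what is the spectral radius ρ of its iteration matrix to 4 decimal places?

Split A = D + L + U, D = diag(5.1, 1, 4.1, -3.3).
T_GS = -(D+L)⁻¹U: row 0 first, T[0,3] = -(3.8)/(5.1) = -0.7451; later rows by forward substitution.
  T[0,:] = [+0.0000 +0.6078 -0.5882 -0.7451]
  T[1,:] = [+0.0000 -0.1824 -0.1235 -1.0765]
  T[2,:] = [+0.0000 -0.3380 +0.4296 -0.0930]
  T[3,:] = [+0.0000 -0.5859 +0.2956 -0.9767]
|eigenvalues of T|: 1.4316, 0.6389, 0.0632, 0.0000.
spectral radius ρ = 1.4316; 1.4316 > 1, so it fails to converge.

no, ρ = 1.4316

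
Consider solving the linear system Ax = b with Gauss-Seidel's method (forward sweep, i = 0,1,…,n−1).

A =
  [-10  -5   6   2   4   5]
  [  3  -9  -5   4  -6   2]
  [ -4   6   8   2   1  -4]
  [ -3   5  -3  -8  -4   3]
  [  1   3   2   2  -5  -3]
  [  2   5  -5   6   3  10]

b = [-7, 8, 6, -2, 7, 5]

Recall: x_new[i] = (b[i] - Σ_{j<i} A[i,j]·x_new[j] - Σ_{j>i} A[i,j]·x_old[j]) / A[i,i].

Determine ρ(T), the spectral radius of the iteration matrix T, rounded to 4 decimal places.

1.1245

A = D + L + U where D = diag(-10, -9, 8, -8, -5, 10).
T_GS = -(D+L)⁻¹U: row 0 first, T[0,1] = -(-5)/(-10) = -0.5000; later rows by forward substitution.
  T[0,:] = [+0.0000 -0.5000 +0.6000 +0.2000 +0.4000 +0.5000]
  T[1,:] = [+0.0000 -0.1667 -0.3556 +0.5111 -0.5333 +0.3889]
  T[2,:] = [+0.0000 -0.1250 +0.5667 -0.5333 +0.4750 +0.4583]
  T[3,:] = [+0.0000 +0.1302 -0.6597 +0.4444 -1.1615 +0.2587]
  T[4,:] = [+0.0000 -0.1979 -0.1306 +0.3111 -0.5146 +0.0201]
  T[5,:] = [+0.0000 +0.1021 +0.7761 -0.9222 +1.2754 -0.2265]
|eigenvalues of T|: 1.1245, 0.4595, 0.4595, 0.1325, 0.1325, 0.0000.
spectral radius ρ = 1.1245; 1.1245 > 1: divergent.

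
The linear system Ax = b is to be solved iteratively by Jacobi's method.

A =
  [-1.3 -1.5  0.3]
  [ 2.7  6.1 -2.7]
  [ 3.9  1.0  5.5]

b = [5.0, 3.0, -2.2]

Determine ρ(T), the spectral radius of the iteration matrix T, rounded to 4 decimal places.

0.8464

Let D = diag(-1.3, 6.1, 5.5); L, U the strict triangles.
Jacobi T = -D⁻¹(L+U): T[2,1] = -(1)/(5.5) = -0.1818; T[2,2] = 0.
  T[0,:] = [+0.0000, -1.1538, +0.2308]
  T[1,:] = [-0.4426, +0.0000, +0.4426]
  T[2,:] = [-0.7091, -0.1818, +0.0000]
moduli |λ_i(T)| = 0.8464, 0.6707, 0.6707.
spectral radius ρ = 0.8464; 0.8464 < 1: convergent.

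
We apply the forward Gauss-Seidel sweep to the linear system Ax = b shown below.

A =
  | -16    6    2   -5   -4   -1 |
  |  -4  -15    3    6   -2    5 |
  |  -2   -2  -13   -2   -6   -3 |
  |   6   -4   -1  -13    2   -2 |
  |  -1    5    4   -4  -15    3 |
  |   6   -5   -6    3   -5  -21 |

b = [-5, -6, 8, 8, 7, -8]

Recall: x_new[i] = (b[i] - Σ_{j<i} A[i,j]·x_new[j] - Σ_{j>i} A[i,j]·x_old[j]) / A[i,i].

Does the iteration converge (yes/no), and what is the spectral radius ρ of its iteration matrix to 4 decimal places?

Let D = diag(-16, -15, -13, -13, -15, -21); L, U the strict triangles.
T_GS = -(D+L)⁻¹U: row 0 first, T[0,3] = -(-5)/(-16) = -0.3125; later rows by forward substitution.
  T[0,:] = [+0.0000, +0.3750, +0.1250, -0.3125, -0.2500, -0.0625]
  T[1,:] = [+0.0000, -0.1000, +0.1667, +0.4833, -0.0667, +0.3500]
  T[2,:] = [+0.0000, -0.0423, -0.0449, -0.1801, -0.4128, -0.2750]
  T[3,:] = [+0.0000, +0.2071, +0.0099, -0.2791, +0.0907, -0.2692]
  T[4,:] = [+0.0000, -0.1248, +0.0326, +0.2083, -0.1398, +0.3193]
  T[5,:] = [+0.0000, +0.2024, +0.0025, -0.2424, +0.1086, -0.1371]
|eigenvalues of T|: 0.8241, 0.1819, 0.1819, 0.0610, 0.0610, 0.0000.
spectral radius ρ = 0.8241; 0.8241 < 1, so it converges for any x₀.

yes, ρ = 0.8241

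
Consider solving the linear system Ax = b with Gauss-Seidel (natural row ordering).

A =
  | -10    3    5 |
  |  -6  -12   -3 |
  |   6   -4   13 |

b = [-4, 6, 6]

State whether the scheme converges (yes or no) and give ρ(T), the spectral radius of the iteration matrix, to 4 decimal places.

Split A = D + L + U, D = diag(-10, -12, 13).
GS T = -(D+L)⁻¹U: row 0 first, T[0,1] = -(3)/(-10) = +0.3000; later rows by forward substitution.
  T[0,:] = [+0.0000  +0.3000  +0.5000]
  T[1,:] = [+0.0000  -0.1500  -0.5000]
  T[2,:] = [+0.0000  -0.1846  -0.3846]
|eigenvalues of T|: 0.5930, 0.0584, 0.0000.
spectral radius ρ = 0.5930; 0.5930 < 1, so it converges for any x₀.

yes, ρ = 0.5930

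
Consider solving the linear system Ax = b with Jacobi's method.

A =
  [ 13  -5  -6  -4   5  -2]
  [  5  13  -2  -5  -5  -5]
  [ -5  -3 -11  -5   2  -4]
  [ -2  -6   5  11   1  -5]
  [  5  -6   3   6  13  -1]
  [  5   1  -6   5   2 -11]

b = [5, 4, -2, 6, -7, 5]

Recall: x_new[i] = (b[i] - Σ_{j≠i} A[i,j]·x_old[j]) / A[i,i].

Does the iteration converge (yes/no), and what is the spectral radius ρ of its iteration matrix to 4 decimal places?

Diagonal D = diag(13, 13, -11, 11, 13, -11); L, U strict lower/upper.
Jacobi T = -D⁻¹(L+U): T[0,1] = -(-5)/(13) = +0.3846; T[0,0] = 0.
  T[0,:] = [+0.0000  +0.3846  +0.4615  +0.3077  -0.3846  +0.1538]
  T[1,:] = [-0.3846  +0.0000  +0.1538  +0.3846  +0.3846  +0.3846]
  T[2,:] = [-0.4545  -0.2727  +0.0000  -0.4545  +0.1818  -0.3636]
  T[3,:] = [+0.1818  +0.5455  -0.4545  +0.0000  -0.0909  +0.4545]
  T[4,:] = [-0.3846  +0.4615  -0.2308  -0.4615  +0.0000  +0.0769]
  T[5,:] = [+0.4545  +0.0909  -0.5455  +0.4545  +0.1818  +0.0000]
moduli |λ_i(T)| = 1.1316, 0.6786, 0.4154, 0.3227, 0.3227, 0.2437.
ρ = 1.1316; 1.1316 > 1: divergent.

no, ρ = 1.1316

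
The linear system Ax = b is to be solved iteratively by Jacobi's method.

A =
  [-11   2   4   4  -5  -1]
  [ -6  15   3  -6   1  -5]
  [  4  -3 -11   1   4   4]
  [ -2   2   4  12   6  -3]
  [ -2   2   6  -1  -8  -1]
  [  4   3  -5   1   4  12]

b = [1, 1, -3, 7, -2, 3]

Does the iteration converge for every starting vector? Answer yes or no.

no

A = D + L + U where D = diag(-11, 15, -11, 12, -8, 12).
Jacobi: T = -D⁻¹(L+U), T[4,1] = -(2)/(-8) = +0.2500; T[4,4] = 0.
  T[0,:] = [+0.0000 +0.1818 +0.3636 +0.3636 -0.4545 -0.0909]
  T[1,:] = [+0.4000 +0.0000 -0.2000 +0.4000 -0.0667 +0.3333]
  T[2,:] = [+0.3636 -0.2727 +0.0000 +0.0909 +0.3636 +0.3636]
  T[3,:] = [+0.1667 -0.1667 -0.3333 +0.0000 -0.5000 +0.2500]
  T[4,:] = [-0.2500 +0.2500 +0.7500 -0.1250 +0.0000 -0.1250]
  T[5,:] = [-0.3333 -0.2500 +0.4167 -0.0833 -0.3333 +0.0000]
|roots of det(T-λI)|: 1.1553, 0.6450, 0.5889, 0.5889, 0.2460, 0.1082.
ρ = 1.1553; 1.1553 > 1, so it fails to converge.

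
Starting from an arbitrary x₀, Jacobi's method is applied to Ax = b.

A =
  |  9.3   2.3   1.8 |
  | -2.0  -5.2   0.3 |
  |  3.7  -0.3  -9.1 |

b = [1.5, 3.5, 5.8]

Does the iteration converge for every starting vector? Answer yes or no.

Let D = diag(9.3, -5.2, -9.1); L, U the strict triangles.
T_J = -D⁻¹(L+U): T[2,0] = -(3.7)/(-9.1) = +0.4066; T[2,2] = 0.
  T[0,:] = [+0.0000, -0.2473, -0.1935]
  T[1,:] = [-0.3846, +0.0000, +0.0577]
  T[2,:] = [+0.4066, -0.0330, +0.0000]
|eigenvalues of T|: 0.2260, 0.1911, 0.1911.
ρ = 0.2260; 0.2260 < 1 ⇒ converges.

yes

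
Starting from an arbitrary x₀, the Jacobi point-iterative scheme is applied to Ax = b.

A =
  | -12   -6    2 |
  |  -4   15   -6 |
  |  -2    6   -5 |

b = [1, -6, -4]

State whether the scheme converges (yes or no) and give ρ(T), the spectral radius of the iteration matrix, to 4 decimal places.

yes, ρ = 0.6883

Diagonal D = diag(-12, 15, -5); L, U strict lower/upper.
T_J = -D⁻¹(L+U): T[0,1] = -(-6)/(-12) = -0.5000; T[0,0] = 0.
  T[0,:] = [+0.0000  -0.5000  +0.1667]
  T[1,:] = [+0.2667  +0.0000  +0.4000]
  T[2,:] = [-0.4000  +1.2000  +0.0000]
|eigenvalues of T|: 0.6883, 0.4401, 0.4401.
ρ(T) = max|λ| = 0.6883; 0.6883 < 1: convergent.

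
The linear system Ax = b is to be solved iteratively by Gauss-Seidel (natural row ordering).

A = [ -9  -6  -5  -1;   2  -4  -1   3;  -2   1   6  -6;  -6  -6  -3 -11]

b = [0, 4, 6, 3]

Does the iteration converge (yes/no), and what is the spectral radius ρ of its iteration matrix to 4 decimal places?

no, ρ = 1.5158

A = D + L + U where D = diag(-9, -4, 6, -11).
T_GS = -(D+L)⁻¹U: row 0 first, T[0,3] = -(-1)/(-9) = -0.1111; later rows by forward substitution.
  T[0,:] = [+0.0000, -0.6667, -0.5556, -0.1111]
  T[1,:] = [+0.0000, -0.3333, -0.5278, +0.6944]
  T[2,:] = [+0.0000, -0.1667, -0.0972, +0.8472]
  T[3,:] = [+0.0000, +0.5909, +0.6174, -0.5492]
|λ(T)| sorted: 1.5158, 0.3769, 0.1591, 0.0000.
spectral radius ρ = 1.5158; 1.5158 > 1, so it fails to converge.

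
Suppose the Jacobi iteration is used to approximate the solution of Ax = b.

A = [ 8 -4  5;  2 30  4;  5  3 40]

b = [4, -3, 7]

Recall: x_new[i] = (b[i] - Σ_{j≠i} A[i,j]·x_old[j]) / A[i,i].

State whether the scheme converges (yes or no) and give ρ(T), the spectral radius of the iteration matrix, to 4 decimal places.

yes, ρ = 0.2719

Write A = D+L+U with D = diag(8, 30, 40).
T_J = -D⁻¹(L+U): T[1,0] = -(2)/(30) = -0.0667; T[1,1] = 0.
  T[0,:] = [+0.0000, +0.5000, -0.6250]
  T[1,:] = [-0.0667, +0.0000, -0.1333]
  T[2,:] = [-0.1250, -0.0750, +0.0000]
|λ(T)| sorted: 0.2719, 0.1384, 0.1384.
spectral radius ρ = 0.2719; 0.2719 < 1, so it converges for any x₀.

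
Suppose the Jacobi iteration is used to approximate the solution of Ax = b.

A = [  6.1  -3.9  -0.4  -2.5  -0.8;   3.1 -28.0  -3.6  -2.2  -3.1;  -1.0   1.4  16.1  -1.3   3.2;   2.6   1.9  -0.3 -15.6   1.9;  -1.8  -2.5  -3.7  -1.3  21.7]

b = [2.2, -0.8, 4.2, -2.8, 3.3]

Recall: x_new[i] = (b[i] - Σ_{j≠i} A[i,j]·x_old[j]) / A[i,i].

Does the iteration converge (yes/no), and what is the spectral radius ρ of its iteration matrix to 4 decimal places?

Diagonal D = diag(6.1, -28, 16.1, -15.6, 21.7); L, U strict lower/upper.
Jacobi T = -D⁻¹(L+U): T[2,1] = -(1.4)/(16.1) = -0.0870; T[2,2] = 0.
  T[0,:] = [+0.0000  +0.6393  +0.0656  +0.4098  +0.1311]
  T[1,:] = [+0.1107  +0.0000  -0.1286  -0.0786  -0.1107]
  T[2,:] = [+0.0621  -0.0870  +0.0000  +0.0807  -0.1988]
  T[3,:] = [+0.1667  +0.1218  -0.0192  +0.0000  +0.1218]
  T[4,:] = [+0.0829  +0.1152  +0.1705  +0.0599  +0.0000]
|eigenvalues of T|: 0.3910, 0.3306, 0.1848, 0.1848, 0.1602.
spectral radius ρ = 0.3910; 0.3910 < 1, so it converges for any x₀.

yes, ρ = 0.3910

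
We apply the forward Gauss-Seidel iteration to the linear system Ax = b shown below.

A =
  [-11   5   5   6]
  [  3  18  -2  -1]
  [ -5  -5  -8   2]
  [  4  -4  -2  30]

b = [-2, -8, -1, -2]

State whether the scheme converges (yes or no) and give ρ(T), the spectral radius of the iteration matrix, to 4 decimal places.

yes, ρ = 0.3014

Split A = D + L + U, D = diag(-11, 18, -8, 30).
Gauss-Seidel: T = -(D+L)⁻¹U, row 0 first, T[0,3] = -(6)/(-11) = +0.5455; later rows by forward substitution.
  T[0,:] = [+0.0000  +0.4545  +0.4545  +0.5455]
  T[1,:] = [+0.0000  -0.0758  +0.0354  -0.0354]
  T[2,:] = [+0.0000  -0.2367  -0.3062  -0.0688]
  T[3,:] = [+0.0000  -0.0865  -0.0763  -0.0820]
eigenvalue magnitudes: 0.3014, 0.1133, 0.0493, 0.0000.
ρ(T) = max|λ| = 0.3014; 0.3014 < 1: convergent.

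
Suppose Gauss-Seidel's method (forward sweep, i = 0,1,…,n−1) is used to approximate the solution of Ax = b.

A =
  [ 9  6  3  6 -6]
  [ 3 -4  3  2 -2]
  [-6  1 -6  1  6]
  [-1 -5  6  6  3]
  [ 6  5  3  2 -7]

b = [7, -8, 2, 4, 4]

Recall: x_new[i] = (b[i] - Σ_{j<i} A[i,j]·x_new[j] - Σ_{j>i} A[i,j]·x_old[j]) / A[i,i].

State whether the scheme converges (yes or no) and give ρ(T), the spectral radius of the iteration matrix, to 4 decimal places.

no, ρ = 1.5410

A = D + L + U where D = diag(9, -4, -6, 6, -7).
T_GS = -(D+L)⁻¹U: row 0 first, T[0,3] = -(6)/(9) = -0.6667; later rows by forward substitution.
  T[0,:] = [+0.0000 -0.6667 -0.3333 -0.6667 +0.6667]
  T[1,:] = [+0.0000 -0.5000 +0.5000 -0.0000 +0.0000]
  T[2,:] = [+0.0000 +0.5833 +0.4167 +0.8333 +0.3333]
  T[3,:] = [+0.0000 -1.1111 -0.0556 -0.9444 -0.7222]
  T[4,:] = [+0.0000 -0.9960 +0.2341 -0.4841 +0.5079]
|λ(T)| sorted: 1.5410, 0.7202, 0.1794, 0.1794, 0.0000.
ρ = 1.5410; 1.5410 > 1 ⇒ diverges.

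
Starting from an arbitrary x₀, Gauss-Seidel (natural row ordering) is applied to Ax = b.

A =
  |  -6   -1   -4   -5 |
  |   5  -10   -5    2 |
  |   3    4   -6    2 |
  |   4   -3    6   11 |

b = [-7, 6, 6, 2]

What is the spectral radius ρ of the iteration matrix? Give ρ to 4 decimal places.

Diagonal D = diag(-6, -10, -6, 11); L, U strict lower/upper.
Gauss-Seidel: T = -(D+L)⁻¹U, row 0 first, T[0,2] = -(-4)/(-6) = -0.6667; later rows by forward substitution.
  T[0,:] = [+0.0000 -0.1667 -0.6667 -0.8333]
  T[1,:] = [+0.0000 -0.0833 -0.8333 -0.2167]
  T[2,:] = [+0.0000 -0.1389 -0.8889 -0.2278]
  T[3,:] = [+0.0000 +0.1136 +0.5000 +0.3682]
eigenvalue magnitudes: 0.9049, 0.2575, 0.0433, 0.0000.
ρ = 0.9049; 0.9049 < 1: convergent.

0.9049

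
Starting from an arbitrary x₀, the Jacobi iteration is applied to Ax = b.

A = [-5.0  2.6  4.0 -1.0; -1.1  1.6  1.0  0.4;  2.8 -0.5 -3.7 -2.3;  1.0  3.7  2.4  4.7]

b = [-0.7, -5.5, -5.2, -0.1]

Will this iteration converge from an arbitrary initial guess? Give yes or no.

A = D + L + U where D = diag(-5, 1.6, -3.7, 4.7).
Jacobi T = -D⁻¹(L+U): T[1,2] = -(1)/(1.6) = -0.6250; T[1,1] = 0.
  T[0,:] = [+0.0000  +0.5200  +0.8000  -0.2000]
  T[1,:] = [+0.6875  +0.0000  -0.6250  -0.2500]
  T[2,:] = [+0.7568  -0.1351  +0.0000  -0.6216]
  T[3,:] = [-0.2128  -0.7872  -0.5106  +0.0000]
|λ(T)| sorted: 1.3481, 1.1307, 0.3192, 0.1018.
spectral radius ρ = 1.3481; 1.3481 > 1 ⇒ diverges.

no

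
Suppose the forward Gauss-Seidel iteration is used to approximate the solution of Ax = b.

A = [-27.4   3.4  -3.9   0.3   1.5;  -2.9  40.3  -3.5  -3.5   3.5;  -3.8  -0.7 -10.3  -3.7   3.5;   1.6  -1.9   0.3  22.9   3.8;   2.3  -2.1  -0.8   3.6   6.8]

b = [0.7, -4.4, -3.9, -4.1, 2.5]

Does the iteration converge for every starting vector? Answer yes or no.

yes

A = D + L + U where D = diag(-27.4, 40.3, -10.3, 22.9, 6.8).
Gauss-Seidel: T = -(D+L)⁻¹U, row 0 first, T[0,4] = -(1.5)/(-27.4) = +0.0547; later rows by forward substitution.
  T[0,:] = [+0.0000 +0.1241 -0.1423 +0.0109 +0.0547]
  T[1,:] = [+0.0000 +0.0089 +0.0766 +0.0876 -0.0829]
  T[2,:] = [+0.0000 -0.0464 +0.0473 -0.3692 +0.3252]
  T[3,:] = [+0.0000 -0.0073 +0.0157 +0.0113 -0.1809]
  T[4,:] = [+0.0000 -0.0408 +0.0691 -0.0261 +0.0899]
|λ(T)| sorted: 0.2641, 0.1434, 0.1434, 0.0400, 0.0000.
ρ = 0.2641; 0.2641 < 1, so it converges for any x₀.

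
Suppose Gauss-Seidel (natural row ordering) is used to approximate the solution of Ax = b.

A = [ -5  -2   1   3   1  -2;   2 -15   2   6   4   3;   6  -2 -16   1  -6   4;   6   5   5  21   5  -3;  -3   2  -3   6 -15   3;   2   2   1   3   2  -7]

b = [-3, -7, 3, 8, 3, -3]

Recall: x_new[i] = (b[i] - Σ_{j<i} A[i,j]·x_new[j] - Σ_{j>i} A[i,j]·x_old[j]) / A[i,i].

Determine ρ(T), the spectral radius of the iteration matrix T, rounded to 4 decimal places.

A = D + L + U where D = diag(-5, -15, -16, 21, -15, -7).
Gauss-Seidel: T = -(D+L)⁻¹U, row 0 first, T[0,5] = -(-2)/(-5) = -0.4000; later rows by forward substitution.
  T[0,:] = [+0.0000 -0.4000 +0.2000 +0.6000 +0.2000 -0.4000]
  T[1,:] = [+0.0000 -0.0533 +0.1600 +0.4800 +0.2933 +0.1467]
  T[2,:] = [+0.0000 -0.1433 +0.0550 +0.2275 -0.3367 +0.0817]
  T[3,:] = [+0.0000 +0.1611 -0.1083 -0.3399 -0.2849 +0.2028]
  T[4,:] = [+0.0000 +0.1660 -0.0730 -0.2375 -0.0475 +0.3643]
  T[5,:] = [+0.0000 -0.0335 +0.0434 +0.1276 -0.0428 +0.1303]
moduli |λ_i(T)| = 0.7007, 0.2875, 0.2875, 0.0475, 0.0165, 0.0000.
ρ(T) = max|λ| = 0.7007; 0.7007 < 1: convergent.

0.7007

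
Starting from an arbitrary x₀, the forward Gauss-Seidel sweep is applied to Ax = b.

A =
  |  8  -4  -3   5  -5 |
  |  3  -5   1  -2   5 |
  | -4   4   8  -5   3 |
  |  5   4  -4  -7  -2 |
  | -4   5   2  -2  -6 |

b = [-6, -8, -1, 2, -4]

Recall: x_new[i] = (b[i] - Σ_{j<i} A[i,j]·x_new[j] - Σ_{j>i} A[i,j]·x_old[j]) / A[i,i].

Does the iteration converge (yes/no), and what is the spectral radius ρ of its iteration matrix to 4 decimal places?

Split A = D + L + U, D = diag(8, -5, 8, -7, -6).
GS T = -(D+L)⁻¹U: row 0 first, T[0,3] = -(5)/(8) = -0.6250; later rows by forward substitution.
  T[0,:] = [+0.0000, +0.5000, +0.3750, -0.6250, +0.6250]
  T[1,:] = [+0.0000, +0.3000, +0.4250, -0.7750, +1.3750]
  T[2,:] = [+0.0000, +0.1000, -0.0250, +0.7000, -0.7500]
  T[3,:] = [+0.0000, +0.4714, +0.5250, -1.2893, +1.3750]
  T[4,:] = [+0.0000, -0.2071, -0.0792, +0.4339, +0.0208]
|λ(T)| sorted: 1.5626, 0.3867, 0.1404, 0.1404, 0.0000.
ρ = 1.5626; 1.5626 > 1: divergent.

no, ρ = 1.5626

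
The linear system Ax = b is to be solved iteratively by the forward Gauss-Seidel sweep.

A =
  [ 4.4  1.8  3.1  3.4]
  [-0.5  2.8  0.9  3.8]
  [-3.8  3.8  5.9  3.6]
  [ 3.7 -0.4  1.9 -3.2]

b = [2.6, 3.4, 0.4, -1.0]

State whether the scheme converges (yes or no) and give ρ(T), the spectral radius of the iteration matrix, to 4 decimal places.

Diagonal D = diag(4.4, 2.8, 5.9, -3.2); L, U strict lower/upper.
T_GS = -(D+L)⁻¹U: row 0 first, T[0,2] = -(3.1)/(4.4) = -0.7045; later rows by forward substitution.
  T[0,:] = [+0.0000 -0.4091 -0.7045 -0.7727]
  T[1,:] = [+0.0000 -0.0731 -0.4472 -1.4951]
  T[2,:] = [+0.0000 -0.2164 -0.1657 -0.1449]
  T[3,:] = [+0.0000 -0.5924 -0.8571 -0.7926]
|λ(T)| sorted: 1.6240, 0.4715, 0.1212, 0.0000.
ρ(T) = max|λ| = 1.6240; 1.6240 > 1, so it fails to converge.

no, ρ = 1.6240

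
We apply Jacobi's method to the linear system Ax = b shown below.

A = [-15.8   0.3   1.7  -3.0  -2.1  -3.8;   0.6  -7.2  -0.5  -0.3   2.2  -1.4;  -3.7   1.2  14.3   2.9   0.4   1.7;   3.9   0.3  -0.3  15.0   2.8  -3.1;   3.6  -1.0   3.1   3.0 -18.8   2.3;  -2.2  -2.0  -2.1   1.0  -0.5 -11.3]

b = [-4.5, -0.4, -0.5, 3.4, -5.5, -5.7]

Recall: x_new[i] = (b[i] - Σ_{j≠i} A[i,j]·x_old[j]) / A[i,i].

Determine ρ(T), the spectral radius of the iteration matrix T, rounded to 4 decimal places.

0.5306

Diagonal D = diag(-15.8, -7.2, 14.3, 15, -18.8, -11.3); L, U strict lower/upper.
Jacobi T = -D⁻¹(L+U): T[1,0] = -(0.6)/(-7.2) = +0.0833; T[1,1] = 0.
  T[0,:] = [+0.0000, +0.0190, +0.1076, -0.1899, -0.1329, -0.2405]
  T[1,:] = [+0.0833, +0.0000, -0.0694, -0.0417, +0.3056, -0.1944]
  T[2,:] = [+0.2587, -0.0839, +0.0000, -0.2028, -0.0280, -0.1189]
  T[3,:] = [-0.2600, -0.0200, +0.0200, +0.0000, -0.1867, +0.2067]
  T[4,:] = [+0.1915, -0.0532, +0.1649, +0.1596, +0.0000, +0.1223]
  T[5,:] = [-0.1947, -0.1770, -0.1858, +0.0885, -0.0442, +0.0000]
moduli |λ_i(T)| = 0.5306, 0.2483, 0.2483, 0.2452, 0.1855, 0.1855.
ρ(T) = max|λ| = 0.5306; 0.5306 < 1: convergent.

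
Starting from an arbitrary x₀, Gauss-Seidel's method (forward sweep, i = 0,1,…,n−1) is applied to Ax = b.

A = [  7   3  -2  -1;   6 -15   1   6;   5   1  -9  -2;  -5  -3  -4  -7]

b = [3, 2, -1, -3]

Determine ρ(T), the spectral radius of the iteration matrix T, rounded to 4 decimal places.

Let D = diag(7, -15, -9, -7); L, U the strict triangles.
T_GS = -(D+L)⁻¹U: row 0 first, T[0,1] = -(3)/(7) = -0.4286; later rows by forward substitution.
  T[0,:] = [+0.0000 -0.4286 +0.2857 +0.1429]
  T[1,:] = [+0.0000 -0.1714 +0.1810 +0.4571]
  T[2,:] = [+0.0000 -0.2571 +0.1788 -0.0921]
  T[3,:] = [+0.0000 +0.5265 -0.3838 -0.2454]
|eigenvalues of T|: 0.6510, 0.3955, 0.0176, 0.0000.
ρ = 0.6510; 0.6510 < 1, so it converges for any x₀.

0.6510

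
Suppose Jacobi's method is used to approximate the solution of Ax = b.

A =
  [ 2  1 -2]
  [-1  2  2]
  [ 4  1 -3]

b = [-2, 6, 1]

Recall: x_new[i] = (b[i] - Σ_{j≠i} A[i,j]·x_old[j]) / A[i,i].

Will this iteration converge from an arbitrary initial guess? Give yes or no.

Let D = diag(2, 2, -3); L, U the strict triangles.
T_J = -D⁻¹(L+U): T[2,1] = -(1)/(-3) = +0.3333; T[2,2] = 0.
  T[0,:] = [+0.0000 -0.5000 +1.0000]
  T[1,:] = [+0.5000 +0.0000 -1.0000]
  T[2,:] = [+1.3333 +0.3333 +0.0000]
|eigenvalues of T|: 1.2015, 0.8328, 0.8328.
spectral radius ρ = 1.2015; 1.2015 > 1: divergent.

no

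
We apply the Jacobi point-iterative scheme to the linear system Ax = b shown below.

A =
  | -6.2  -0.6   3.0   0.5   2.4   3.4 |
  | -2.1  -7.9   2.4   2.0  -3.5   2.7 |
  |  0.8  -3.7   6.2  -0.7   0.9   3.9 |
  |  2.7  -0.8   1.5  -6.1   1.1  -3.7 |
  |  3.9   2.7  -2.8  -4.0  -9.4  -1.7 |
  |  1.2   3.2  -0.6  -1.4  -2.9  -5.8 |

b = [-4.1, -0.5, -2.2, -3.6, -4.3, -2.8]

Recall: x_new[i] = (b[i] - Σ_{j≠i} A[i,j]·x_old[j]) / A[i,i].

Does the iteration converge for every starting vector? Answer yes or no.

no

Split A = D + L + U, D = diag(-6.2, -7.9, 6.2, -6.1, -9.4, -5.8).
T_J = -D⁻¹(L+U): T[5,4] = -(-2.9)/(-5.8) = -0.5000; T[5,5] = 0.
  T[0,:] = [+0.0000, -0.0968, +0.4839, +0.0806, +0.3871, +0.5484]
  T[1,:] = [-0.2658, +0.0000, +0.3038, +0.2532, -0.4430, +0.3418]
  T[2,:] = [-0.1290, +0.5968, +0.0000, +0.1129, -0.1452, -0.6290]
  T[3,:] = [+0.4426, -0.1311, +0.2459, +0.0000, +0.1803, -0.6066]
  T[4,:] = [+0.4149, +0.2872, -0.2979, -0.4255, +0.0000, -0.1809]
  T[5,:] = [+0.2069, +0.5517, -0.1034, -0.2414, -0.5000, +0.0000]
|eigenvalues of T|: 1.2067, 0.7528, 0.7528, 0.1788, 0.1788, 0.1680.
ρ = 1.2067; 1.2067 > 1, so it fails to converge.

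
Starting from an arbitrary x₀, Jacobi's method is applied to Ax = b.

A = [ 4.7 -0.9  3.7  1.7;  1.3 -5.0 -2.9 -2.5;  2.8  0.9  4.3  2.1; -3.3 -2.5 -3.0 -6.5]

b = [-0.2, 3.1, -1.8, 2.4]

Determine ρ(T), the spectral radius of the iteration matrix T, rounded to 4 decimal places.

Let D = diag(4.7, -5, 4.3, -6.5); L, U the strict triangles.
T_J = -D⁻¹(L+U): T[3,2] = -(-3)/(-6.5) = -0.4615; T[3,3] = 0.
  T[0,:] = [+0.0000, +0.1915, -0.7872, -0.3617]
  T[1,:] = [+0.2600, +0.0000, -0.5800, -0.5000]
  T[2,:] = [-0.6512, -0.2093, +0.0000, -0.4884]
  T[3,:] = [-0.5077, -0.3846, -0.4615, +0.0000]
eigenvalue magnitudes: 1.1852, 0.9092, 0.5259, 0.2498.
ρ = 1.1852; 1.1852 > 1: divergent.

1.1852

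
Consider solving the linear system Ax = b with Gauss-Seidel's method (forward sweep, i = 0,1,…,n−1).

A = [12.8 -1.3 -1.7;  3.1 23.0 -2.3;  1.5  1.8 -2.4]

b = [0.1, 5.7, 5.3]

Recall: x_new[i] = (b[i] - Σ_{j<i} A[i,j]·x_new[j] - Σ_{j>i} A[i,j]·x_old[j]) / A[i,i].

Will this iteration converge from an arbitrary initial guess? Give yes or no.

Split A = D + L + U, D = diag(12.8, 23, -2.4).
T_GS = -(D+L)⁻¹U: row 0 first, T[0,1] = -(-1.3)/(12.8) = +0.1016; later rows by forward substitution.
  T[0,:] = [+0.0000 +0.1016 +0.1328]
  T[1,:] = [+0.0000 -0.0137 +0.0821]
  T[2,:] = [+0.0000 +0.0532 +0.1446]
eigenvalue magnitudes: 0.1686, 0.0377, 0.0000.
ρ = 0.1686; 0.1686 < 1: convergent.

yes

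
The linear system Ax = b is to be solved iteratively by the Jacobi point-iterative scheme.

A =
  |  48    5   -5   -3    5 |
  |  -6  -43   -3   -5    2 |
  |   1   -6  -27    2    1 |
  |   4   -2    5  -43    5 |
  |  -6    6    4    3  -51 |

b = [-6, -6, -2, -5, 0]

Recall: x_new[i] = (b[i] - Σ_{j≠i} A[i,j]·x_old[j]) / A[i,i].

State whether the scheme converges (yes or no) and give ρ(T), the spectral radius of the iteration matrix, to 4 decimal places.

A = D + L + U where D = diag(48, -43, -27, -43, -51).
Jacobi T = -D⁻¹(L+U): T[3,1] = -(-2)/(-43) = -0.0465; T[3,3] = 0.
  T[0,:] = [+0.0000 -0.1042 +0.1042 +0.0625 -0.1042]
  T[1,:] = [-0.1395 +0.0000 -0.0698 -0.1163 +0.0465]
  T[2,:] = [+0.0370 -0.2222 +0.0000 +0.0741 +0.0370]
  T[3,:] = [+0.0930 -0.0465 +0.1163 +0.0000 +0.1163]
  T[4,:] = [-0.1176 +0.1176 +0.0784 +0.0588 +0.0000]
|roots of det(T-λI)|: 0.3002, 0.2002, 0.1394, 0.1394, 0.1318.
ρ = 0.3002; 0.3002 < 1, so it converges for any x₀.

yes, ρ = 0.3002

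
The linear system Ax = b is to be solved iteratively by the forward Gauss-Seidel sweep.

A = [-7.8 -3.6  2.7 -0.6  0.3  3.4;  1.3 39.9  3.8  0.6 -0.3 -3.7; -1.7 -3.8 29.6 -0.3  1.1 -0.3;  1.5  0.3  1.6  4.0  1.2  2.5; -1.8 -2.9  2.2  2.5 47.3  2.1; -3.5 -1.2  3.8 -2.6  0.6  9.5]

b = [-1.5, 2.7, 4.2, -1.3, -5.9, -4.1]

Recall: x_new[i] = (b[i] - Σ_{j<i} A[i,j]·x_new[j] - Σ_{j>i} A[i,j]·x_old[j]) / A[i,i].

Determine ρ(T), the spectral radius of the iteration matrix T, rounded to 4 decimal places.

Let D = diag(-7.8, 39.9, 29.6, 4, 47.3, 9.5); L, U the strict triangles.
GS T = -(D+L)⁻¹U: row 0 first, T[0,3] = -(-0.6)/(-7.8) = -0.0769; later rows by forward substitution.
  T[0,:] = [+0.0000, -0.4615, +0.3462, -0.0769, +0.0385, +0.4359]
  T[1,:] = [+0.0000, +0.0150, -0.1065, -0.0125, +0.0063, +0.0785]
  T[2,:] = [+0.0000, -0.0246, +0.0062, +0.0041, -0.0341, +0.0453]
  T[3,:] = [+0.0000, +0.1818, -0.1243, +0.0281, -0.3012, -0.8125]
  T[4,:] = [+0.0000, -0.0251, +0.0129, -0.0054, +0.0194, +0.0178]
  T[5,:] = [+0.0000, -0.1070, +0.0768, -0.0235, -0.0550, -0.0711]
moduli |λ_i(T)| = 0.1642, 0.1283, 0.1283, 0.0491, 0.0165, 0.0000.
ρ(T) = max|λ| = 0.1642; 0.1642 < 1, so it converges for any x₀.

0.1642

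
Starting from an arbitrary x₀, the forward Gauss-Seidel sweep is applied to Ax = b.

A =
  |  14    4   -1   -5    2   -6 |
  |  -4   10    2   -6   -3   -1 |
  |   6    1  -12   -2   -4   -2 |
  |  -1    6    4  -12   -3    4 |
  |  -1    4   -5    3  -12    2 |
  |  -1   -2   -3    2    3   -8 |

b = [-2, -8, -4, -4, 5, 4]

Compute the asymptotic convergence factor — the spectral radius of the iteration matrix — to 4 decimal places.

0.5163

Diagonal D = diag(14, 10, -12, -12, -12, -8); L, U strict lower/upper.
T_GS = -(D+L)⁻¹U: row 0 first, T[0,3] = -(-5)/(14) = +0.3571; later rows by forward substitution.
  T[0,:] = [+0.0000  -0.2857  +0.0714  +0.3571  -0.1429  +0.4286]
  T[1,:] = [+0.0000  -0.1143  -0.1714  +0.7429  +0.2429  +0.2714]
  T[2,:] = [+0.0000  -0.1524  +0.0214  +0.0738  -0.3845  +0.0702]
  T[3,:] = [+0.0000  -0.0841  -0.0845  +0.3663  -0.2448  +0.4567]
  T[4,:] = [+0.0000  +0.0282  -0.0932  +0.2787  +0.1919  +0.3063]
  T[5,:] = [+0.0000  +0.1110  -0.0302  -0.0620  +0.1121  +0.0813]
moduli |λ_i(T)| = 0.5163, 0.2750, 0.2750, 0.0784, 0.0162, 0.0000.
spectral radius ρ = 0.5163; 0.5163 < 1 ⇒ converges.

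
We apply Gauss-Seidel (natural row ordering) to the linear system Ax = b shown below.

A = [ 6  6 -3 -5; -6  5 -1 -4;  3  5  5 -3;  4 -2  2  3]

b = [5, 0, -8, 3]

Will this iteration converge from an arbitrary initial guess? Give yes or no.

Let D = diag(6, 5, 5, 3); L, U the strict triangles.
T_GS = -(D+L)⁻¹U: row 0 first, T[0,3] = -(-5)/(6) = +0.8333; later rows by forward substitution.
  T[0,:] = [+0.0000 -1.0000 +0.5000 +0.8333]
  T[1,:] = [+0.0000 -1.2000 +0.8000 +1.8000]
  T[2,:] = [+0.0000 +1.8000 -1.1000 -1.7000]
  T[3,:] = [+0.0000 -0.6667 +0.6000 +1.2222]
|eigenvalues of T|: 1.4843, 0.5894, 0.1829, 0.0000.
spectral radius ρ = 1.4843; 1.4843 > 1 ⇒ diverges.

no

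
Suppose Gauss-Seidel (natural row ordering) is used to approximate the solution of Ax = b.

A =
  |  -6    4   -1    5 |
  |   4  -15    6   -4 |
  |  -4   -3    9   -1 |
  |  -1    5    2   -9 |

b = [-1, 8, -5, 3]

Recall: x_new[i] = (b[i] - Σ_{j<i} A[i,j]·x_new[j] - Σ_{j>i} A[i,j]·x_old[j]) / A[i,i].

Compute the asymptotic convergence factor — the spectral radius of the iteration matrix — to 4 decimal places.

Write A = D+L+U with D = diag(-6, -15, 9, -9).
Gauss-Seidel: T = -(D+L)⁻¹U, row 0 first, T[0,2] = -(-1)/(-6) = -0.1667; later rows by forward substitution.
  T[0,:] = [+0.0000  +0.6667  -0.1667  +0.8333]
  T[1,:] = [+0.0000  +0.1778  +0.3556  -0.0444]
  T[2,:] = [+0.0000  +0.3556  +0.0444  +0.4667]
  T[3,:] = [+0.0000  +0.1037  +0.2259  -0.0136]
|eigenvalues of T|: 0.5814, 0.3874, 0.0146, 0.0000.
ρ = 0.5814; 0.5814 < 1, so it converges for any x₀.

0.5814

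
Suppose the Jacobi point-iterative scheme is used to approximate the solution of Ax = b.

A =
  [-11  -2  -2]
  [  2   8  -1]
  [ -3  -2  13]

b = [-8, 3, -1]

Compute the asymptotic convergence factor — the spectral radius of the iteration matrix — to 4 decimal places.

0.1801

Split A = D + L + U, D = diag(-11, 8, 13).
Jacobi: T = -D⁻¹(L+U), T[0,1] = -(-2)/(-11) = -0.1818; T[0,0] = 0.
  T[0,:] = [+0.0000  -0.1818  -0.1818]
  T[1,:] = [-0.2500  +0.0000  +0.1250]
  T[2,:] = [+0.2308  +0.1538  +0.0000]
|λ(T)| sorted: 0.1801, 0.0985, 0.0985.
spectral radius ρ = 0.1801; 0.1801 < 1 ⇒ converges.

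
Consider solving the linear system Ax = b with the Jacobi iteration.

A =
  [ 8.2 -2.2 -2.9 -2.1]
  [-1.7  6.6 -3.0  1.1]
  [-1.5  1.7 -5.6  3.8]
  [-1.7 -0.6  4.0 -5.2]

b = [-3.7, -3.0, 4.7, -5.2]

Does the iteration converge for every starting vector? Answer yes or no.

yes

Split A = D + L + U, D = diag(8.2, 6.6, -5.6, -5.2).
T_J = -D⁻¹(L+U): T[3,2] = -(4)/(-5.2) = +0.7692; T[3,3] = 0.
  T[0,:] = [+0.0000  +0.2683  +0.3537  +0.2561]
  T[1,:] = [+0.2576  +0.0000  +0.4545  -0.1667]
  T[2,:] = [-0.2679  +0.3036  +0.0000  +0.6786]
  T[3,:] = [-0.3269  -0.1154  +0.7692  +0.0000]
|eigenvalues of T|: 0.8787, 0.5378, 0.5378, 0.0898.
ρ(T) = max|λ| = 0.8787; 0.8787 < 1, so it converges for any x₀.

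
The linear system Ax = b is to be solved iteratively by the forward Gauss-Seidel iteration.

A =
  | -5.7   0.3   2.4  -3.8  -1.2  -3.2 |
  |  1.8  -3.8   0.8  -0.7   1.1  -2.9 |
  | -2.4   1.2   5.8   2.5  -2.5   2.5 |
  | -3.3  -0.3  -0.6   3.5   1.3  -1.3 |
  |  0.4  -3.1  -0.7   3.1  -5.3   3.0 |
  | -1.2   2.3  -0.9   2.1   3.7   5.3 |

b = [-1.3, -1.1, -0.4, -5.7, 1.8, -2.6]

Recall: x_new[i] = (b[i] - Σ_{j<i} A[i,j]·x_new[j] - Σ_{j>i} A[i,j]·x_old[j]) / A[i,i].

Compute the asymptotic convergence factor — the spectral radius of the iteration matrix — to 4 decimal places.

A = D + L + U where D = diag(-5.7, -3.8, 5.8, 3.5, -5.3, 5.3).
Gauss-Seidel: T = -(D+L)⁻¹U, row 0 first, T[0,4] = -(-1.2)/(-5.7) = -0.2105; later rows by forward substitution.
  T[0,:] = [+0.0000 +0.0526 +0.4211 -0.6667 -0.2105 -0.5614]
  T[1,:] = [+0.0000 +0.0249 +0.4100 -0.5000 +0.1898 -1.0291]
  T[2,:] = [+0.0000 +0.0166 +0.0894 -0.6034 +0.3047 -0.4504]
  T[3,:] = [+0.0000 +0.0546 +0.4475 -0.7749 -0.5014 -0.3233]
  T[4,:] = [+0.0000 +0.0191 +0.0419 -0.1314 -0.4604 +0.9960]
  T[5,:] = [+0.0000 -0.0311 -0.2739 +0.3623 +0.4418 -0.3242]
|eigenvalues of T|: 1.3112, 0.3824, 0.3824, 0.1915, 0.0062, 0.0000.
ρ = 1.3112; 1.3112 > 1, so it fails to converge.

1.3112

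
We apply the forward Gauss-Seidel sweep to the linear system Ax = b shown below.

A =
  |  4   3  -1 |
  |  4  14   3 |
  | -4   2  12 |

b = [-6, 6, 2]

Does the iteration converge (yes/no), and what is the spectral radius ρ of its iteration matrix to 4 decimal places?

yes, ρ = 0.4614

Write A = D+L+U with D = diag(4, 14, 12).
GS T = -(D+L)⁻¹U: row 0 first, T[0,2] = -(-1)/(4) = +0.2500; later rows by forward substitution.
  T[0,:] = [+0.0000  -0.7500  +0.2500]
  T[1,:] = [+0.0000  +0.2143  -0.2857]
  T[2,:] = [+0.0000  -0.2857  +0.1310]
|λ(T)| sorted: 0.4614, 0.1161, 0.0000.
spectral radius ρ = 0.4614; 0.4614 < 1, so it converges for any x₀.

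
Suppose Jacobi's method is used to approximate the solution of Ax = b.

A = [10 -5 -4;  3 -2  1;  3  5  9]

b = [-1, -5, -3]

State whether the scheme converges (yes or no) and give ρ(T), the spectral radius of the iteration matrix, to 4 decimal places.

yes, ρ = 0.8965

Write A = D+L+U with D = diag(10, -2, 9).
T_J = -D⁻¹(L+U): T[0,2] = -(-4)/(10) = +0.4000; T[0,0] = 0.
  T[0,:] = [+0.0000  +0.5000  +0.4000]
  T[1,:] = [+1.5000  +0.0000  +0.5000]
  T[2,:] = [-0.3333  -0.5556  +0.0000]
eigenvalue magnitudes: 0.8965, 0.6817, 0.6817.
ρ = 0.8965; 0.8965 < 1: convergent.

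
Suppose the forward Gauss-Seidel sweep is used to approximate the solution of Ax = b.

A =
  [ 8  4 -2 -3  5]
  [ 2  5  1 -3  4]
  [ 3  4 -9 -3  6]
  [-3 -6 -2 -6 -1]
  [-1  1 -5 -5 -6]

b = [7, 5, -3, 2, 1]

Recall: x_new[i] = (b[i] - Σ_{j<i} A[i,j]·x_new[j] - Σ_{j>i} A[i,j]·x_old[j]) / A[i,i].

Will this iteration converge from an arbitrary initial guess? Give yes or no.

Write A = D+L+U with D = diag(8, 5, -9, -6, -6).
Gauss-Seidel: T = -(D+L)⁻¹U, row 0 first, T[0,1] = -(4)/(8) = -0.5000; later rows by forward substitution.
  T[0,:] = [+0.0000, -0.5000, +0.2500, +0.3750, -0.6250]
  T[1,:] = [+0.0000, +0.2000, -0.3000, +0.4500, -0.5500]
  T[2,:] = [+0.0000, -0.0778, -0.0500, -0.0083, +0.2139]
  T[3,:] = [+0.0000, +0.0759, +0.1917, -0.6347, +0.6245]
  T[4,:] = [+0.0000, +0.1182, -0.2097, +0.5484, -0.6862]
moduli |λ_i(T)| = 1.2010, 0.1582, 0.1574, 0.0310, 0.0000.
spectral radius ρ = 1.2010; 1.2010 > 1: divergent.

no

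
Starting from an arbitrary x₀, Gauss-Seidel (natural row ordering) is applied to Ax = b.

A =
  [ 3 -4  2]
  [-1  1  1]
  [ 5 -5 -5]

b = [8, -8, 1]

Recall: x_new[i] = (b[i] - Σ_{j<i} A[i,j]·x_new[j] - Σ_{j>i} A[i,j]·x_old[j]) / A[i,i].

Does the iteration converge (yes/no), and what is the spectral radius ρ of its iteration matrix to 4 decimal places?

Let D = diag(3, 1, -5); L, U the strict triangles.
GS T = -(D+L)⁻¹U: row 0 first, T[0,1] = -(-4)/(3) = +1.3333; later rows by forward substitution.
  T[0,:] = [+0.0000  +1.3333  -0.6667]
  T[1,:] = [+0.0000  +1.3333  -1.6667]
  T[2,:] = [+0.0000  -0.0000  +1.0000]
eigenvalue magnitudes: 1.3333, 1.0000, 0.0000.
spectral radius ρ = 1.3333; 1.3333 > 1 ⇒ diverges.

no, ρ = 1.3333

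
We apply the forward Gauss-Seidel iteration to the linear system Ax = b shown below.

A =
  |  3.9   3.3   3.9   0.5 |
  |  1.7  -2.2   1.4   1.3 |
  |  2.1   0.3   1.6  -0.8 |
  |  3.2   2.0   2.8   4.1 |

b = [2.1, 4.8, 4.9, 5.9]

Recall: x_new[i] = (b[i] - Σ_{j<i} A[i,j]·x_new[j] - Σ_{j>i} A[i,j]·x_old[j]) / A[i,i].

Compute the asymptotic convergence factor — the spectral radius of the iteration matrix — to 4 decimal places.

Split A = D + L + U, D = diag(3.9, -2.2, 1.6, 4.1).
T_GS = -(D+L)⁻¹U: row 0 first, T[0,1] = -(3.3)/(3.9) = -0.8462; later rows by forward substitution.
  T[0,:] = [+0.0000 -0.8462 -1.0000 -0.1282]
  T[1,:] = [+0.0000 -0.6538 -0.1364 +0.4918]
  T[2,:] = [+0.0000 +1.2332 +1.3381 +0.5760]
  T[3,:] = [+0.0000 +0.1372 -0.0668 -0.5333]
eigenvalue magnitudes: 1.2070, 0.8516, 0.2044, 0.0000.
ρ(T) = max|λ| = 1.2070; 1.2070 > 1: divergent.

1.2070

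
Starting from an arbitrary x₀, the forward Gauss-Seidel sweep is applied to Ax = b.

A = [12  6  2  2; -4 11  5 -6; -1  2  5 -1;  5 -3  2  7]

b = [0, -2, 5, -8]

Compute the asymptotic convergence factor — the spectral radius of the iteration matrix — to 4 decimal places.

0.5636

Diagonal D = diag(12, 11, 5, 7); L, U strict lower/upper.
GS T = -(D+L)⁻¹U: row 0 first, T[0,1] = -(6)/(12) = -0.5000; later rows by forward substitution.
  T[0,:] = [+0.0000  -0.5000  -0.1667  -0.1667]
  T[1,:] = [+0.0000  -0.1818  -0.5152  +0.4848]
  T[2,:] = [+0.0000  -0.0273  +0.1727  -0.0273]
  T[3,:] = [+0.0000  +0.2870  -0.1511  +0.3346]
|λ(T)| sorted: 0.5636, 0.3869, 0.1489, 0.0000.
spectral radius ρ = 0.5636; 0.5636 < 1 ⇒ converges.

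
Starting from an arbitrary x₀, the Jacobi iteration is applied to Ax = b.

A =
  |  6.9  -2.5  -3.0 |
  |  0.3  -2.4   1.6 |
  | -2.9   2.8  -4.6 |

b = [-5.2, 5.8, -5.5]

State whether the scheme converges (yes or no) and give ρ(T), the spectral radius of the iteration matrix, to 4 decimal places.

yes, ρ = 0.6102

A = D + L + U where D = diag(6.9, -2.4, -4.6).
Jacobi T = -D⁻¹(L+U): T[2,0] = -(-2.9)/(-4.6) = -0.6304; T[2,2] = 0.
  T[0,:] = [+0.0000  +0.3623  +0.4348]
  T[1,:] = [+0.1250  +0.0000  +0.6667]
  T[2,:] = [-0.6304  +0.6087  +0.0000]
eigenvalue magnitudes: 0.6102, 0.4420, 0.4420.
spectral radius ρ = 0.6102; 0.6102 < 1: convergent.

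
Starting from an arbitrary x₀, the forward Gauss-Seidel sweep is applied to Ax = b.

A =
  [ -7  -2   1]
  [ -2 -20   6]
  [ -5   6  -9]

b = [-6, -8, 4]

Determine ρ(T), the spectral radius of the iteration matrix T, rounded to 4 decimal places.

0.2990

Let D = diag(-7, -20, -9); L, U the strict triangles.
GS T = -(D+L)⁻¹U: row 0 first, T[0,2] = -(1)/(-7) = +0.1429; later rows by forward substitution.
  T[0,:] = [+0.0000, -0.2857, +0.1429]
  T[1,:] = [+0.0000, +0.0286, +0.2857]
  T[2,:] = [+0.0000, +0.1778, +0.1111]
|eigenvalues of T|: 0.2990, 0.1593, 0.0000.
spectral radius ρ = 0.2990; 0.2990 < 1, so it converges for any x₀.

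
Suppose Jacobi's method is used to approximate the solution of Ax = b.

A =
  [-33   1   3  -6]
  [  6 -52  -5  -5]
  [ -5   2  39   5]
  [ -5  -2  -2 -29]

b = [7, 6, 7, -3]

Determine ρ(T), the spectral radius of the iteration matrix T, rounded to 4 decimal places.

0.2696

Write A = D+L+U with D = diag(-33, -52, 39, -29).
Jacobi: T = -D⁻¹(L+U), T[1,2] = -(-5)/(-52) = -0.0962; T[1,1] = 0.
  T[0,:] = [+0.0000 +0.0303 +0.0909 -0.1818]
  T[1,:] = [+0.1154 +0.0000 -0.0962 -0.0962]
  T[2,:] = [+0.1282 -0.0513 +0.0000 -0.1282]
  T[3,:] = [-0.1724 -0.0690 -0.0690 +0.0000]
|λ(T)| sorted: 0.2696, 0.1685, 0.1685, 0.0672.
ρ = 0.2696; 0.2696 < 1 ⇒ converges.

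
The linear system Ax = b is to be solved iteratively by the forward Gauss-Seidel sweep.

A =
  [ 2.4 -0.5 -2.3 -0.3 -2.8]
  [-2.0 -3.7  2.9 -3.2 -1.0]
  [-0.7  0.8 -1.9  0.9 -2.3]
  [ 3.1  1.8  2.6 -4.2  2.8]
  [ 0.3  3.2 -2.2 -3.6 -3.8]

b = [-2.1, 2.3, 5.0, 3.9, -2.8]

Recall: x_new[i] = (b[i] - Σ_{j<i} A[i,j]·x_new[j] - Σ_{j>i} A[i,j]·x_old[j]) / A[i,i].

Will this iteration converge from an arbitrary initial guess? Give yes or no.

Diagonal D = diag(2.4, -3.7, -1.9, -4.2, -3.8); L, U strict lower/upper.
Gauss-Seidel: T = -(D+L)⁻¹U, row 0 first, T[0,3] = -(-0.3)/(2.4) = +0.1250; later rows by forward substitution.
  T[0,:] = [+0.0000 +0.2083 +0.9583 +0.1250 +1.1667]
  T[1,:] = [+0.0000 -0.1126 +0.2658 -0.9324 -0.9009]
  T[2,:] = [+0.0000 -0.1242 -0.2412 +0.0350 -2.0197]
  T[3,:] = [+0.0000 +0.0286 +0.6719 -0.2857 -0.1086]
  T[4,:] = [+0.0000 -0.0336 -0.1975 -0.5250 +0.6056]
moduli |λ_i(T)| = 1.2387, 0.9287, 0.9287, 0.0038, 0.0000.
spectral radius ρ = 1.2387; 1.2387 > 1: divergent.

no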